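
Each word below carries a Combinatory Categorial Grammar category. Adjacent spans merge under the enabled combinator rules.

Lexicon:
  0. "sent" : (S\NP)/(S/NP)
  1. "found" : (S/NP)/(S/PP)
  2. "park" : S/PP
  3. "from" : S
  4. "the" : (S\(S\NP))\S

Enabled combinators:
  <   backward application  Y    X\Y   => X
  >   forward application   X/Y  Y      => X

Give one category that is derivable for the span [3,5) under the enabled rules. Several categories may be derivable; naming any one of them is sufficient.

[0,5] S   <
  [0,3] S\NP   >
    [0,1] "sent" : (S\NP)/(S/NP)
    [1,3] S/NP   >
      [1,2] "found" : (S/NP)/(S/PP)
      [2,3] "park" : S/PP
  [3,5] S\(S\NP)   <
    [3,4] "from" : S
    [4,5] "the" : (S\(S\NP))\S

S\(S\NP)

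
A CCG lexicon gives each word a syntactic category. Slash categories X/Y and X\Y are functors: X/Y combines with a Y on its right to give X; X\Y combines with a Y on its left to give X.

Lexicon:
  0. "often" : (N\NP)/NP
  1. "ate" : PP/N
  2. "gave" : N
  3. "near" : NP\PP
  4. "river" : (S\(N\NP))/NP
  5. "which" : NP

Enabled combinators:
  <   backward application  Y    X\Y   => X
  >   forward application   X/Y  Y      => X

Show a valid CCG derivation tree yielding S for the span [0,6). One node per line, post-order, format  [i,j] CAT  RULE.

[0,6] S   <
  [0,4] N\NP   >
    [0,1] "often" : (N\NP)/NP
    [1,4] NP   <
      [1,3] PP   >
        [1,2] "ate" : PP/N
        [2,3] "gave" : N
      [3,4] "near" : NP\PP
  [4,6] S\(N\NP)   >
    [4,5] "river" : (S\(N\NP))/NP
    [5,6] "which" : NP

[0,1] (N\NP)/NP  lex  "often"
[1,2] PP/N  lex  "ate"
[2,3] N  lex  "gave"
[1,3] PP  >  k=2
[3,4] NP\PP  lex  "near"
[1,4] NP  <  k=3
[0,4] N\NP  >  k=1
[4,5] (S\(N\NP))/NP  lex  "river"
[5,6] NP  lex  "which"
[4,6] S\(N\NP)  >  k=5
[0,6] S  <  k=4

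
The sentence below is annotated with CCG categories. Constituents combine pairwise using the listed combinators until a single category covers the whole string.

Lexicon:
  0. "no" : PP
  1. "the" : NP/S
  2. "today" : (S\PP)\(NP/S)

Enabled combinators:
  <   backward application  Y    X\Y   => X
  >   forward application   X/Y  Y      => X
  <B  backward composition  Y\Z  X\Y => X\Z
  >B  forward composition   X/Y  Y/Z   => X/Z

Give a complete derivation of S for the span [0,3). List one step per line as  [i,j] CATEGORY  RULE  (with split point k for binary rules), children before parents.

[0,1] PP  lex  "no"
[1,2] NP/S  lex  "the"
[2,3] (S\PP)\(NP/S)  lex  "today"
[1,3] S\PP  <  k=2
[0,3] S  <  k=1

[0,3] S   <
  [0,1] "no" : PP
  [1,3] S\PP   <
    [1,2] "the" : NP/S
    [2,3] "today" : (S\PP)\(NP/S)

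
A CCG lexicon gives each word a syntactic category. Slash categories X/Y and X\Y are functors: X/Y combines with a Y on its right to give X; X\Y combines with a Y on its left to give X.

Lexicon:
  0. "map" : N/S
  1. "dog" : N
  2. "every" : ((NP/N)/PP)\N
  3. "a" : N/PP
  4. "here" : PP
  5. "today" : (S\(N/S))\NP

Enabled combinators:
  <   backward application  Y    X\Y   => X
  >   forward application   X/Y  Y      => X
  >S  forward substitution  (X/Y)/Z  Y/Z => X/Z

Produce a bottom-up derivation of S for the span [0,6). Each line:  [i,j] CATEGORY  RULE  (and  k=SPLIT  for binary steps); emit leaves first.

[0,1] N/S  lex  "map"
[1,2] N  lex  "dog"
[2,3] ((NP/N)/PP)\N  lex  "every"
[1,3] (NP/N)/PP  <  k=2
[3,4] N/PP  lex  "a"
[1,4] NP/PP  >S  k=3
[4,5] PP  lex  "here"
[1,5] NP  >  k=4
[5,6] (S\(N/S))\NP  lex  "today"
[1,6] S\(N/S)  <  k=5
[0,6] S  <  k=1

[0,6] S   <
  [0,1] "map" : N/S
  [1,6] S\(N/S)   <
    [1,5] NP   >
      [1,4] NP/PP   >S
        [1,3] (NP/N)/PP   <
          [1,2] "dog" : N
          [2,3] "every" : ((NP/N)/PP)\N
        [3,4] "a" : N/PP
      [4,5] "here" : PP
    [5,6] "today" : (S\(N/S))\NP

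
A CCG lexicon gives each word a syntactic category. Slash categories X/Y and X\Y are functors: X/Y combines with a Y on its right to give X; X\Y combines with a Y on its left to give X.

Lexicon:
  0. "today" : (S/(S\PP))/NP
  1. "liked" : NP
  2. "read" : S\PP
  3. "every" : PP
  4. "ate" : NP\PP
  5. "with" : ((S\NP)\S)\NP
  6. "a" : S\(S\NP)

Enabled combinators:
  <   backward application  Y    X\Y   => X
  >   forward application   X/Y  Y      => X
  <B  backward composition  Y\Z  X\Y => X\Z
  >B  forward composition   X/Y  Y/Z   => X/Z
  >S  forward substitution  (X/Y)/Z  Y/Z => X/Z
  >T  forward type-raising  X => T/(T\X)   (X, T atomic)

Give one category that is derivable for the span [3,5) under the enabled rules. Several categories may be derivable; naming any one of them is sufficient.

NP

[0,7] S   <
  [0,6] S\NP   <
    [0,3] S   >
      [0,2] S/(S\PP)   >
        [0,1] "today" : (S/(S\PP))/NP
        [1,2] "liked" : NP
      [2,3] "read" : S\PP
    [3,6] (S\NP)\S   <
      [3,5] NP   <
        [3,4] "every" : PP
        [4,5] "ate" : NP\PP
      [5,6] "with" : ((S\NP)\S)\NP
  [6,7] "a" : S\(S\NP)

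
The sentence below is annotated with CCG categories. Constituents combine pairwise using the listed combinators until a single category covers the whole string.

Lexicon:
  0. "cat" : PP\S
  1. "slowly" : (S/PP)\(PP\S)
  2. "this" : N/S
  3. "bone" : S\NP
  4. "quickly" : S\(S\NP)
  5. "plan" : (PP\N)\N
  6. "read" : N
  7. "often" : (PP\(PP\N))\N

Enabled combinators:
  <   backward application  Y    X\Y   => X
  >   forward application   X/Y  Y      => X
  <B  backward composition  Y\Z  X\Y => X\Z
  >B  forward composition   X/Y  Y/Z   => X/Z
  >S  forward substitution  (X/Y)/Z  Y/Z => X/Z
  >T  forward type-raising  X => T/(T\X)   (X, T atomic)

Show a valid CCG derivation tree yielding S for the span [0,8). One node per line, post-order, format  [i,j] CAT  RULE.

[0,1] PP\S  lex  "cat"
[1,2] (S/PP)\(PP\S)  lex  "slowly"
[0,2] S/PP  <  k=1
[2,3] N/S  lex  "this"
[3,4] S\NP  lex  "bone"
[4,5] S\(S\NP)  lex  "quickly"
[3,5] S  <  k=4
[2,5] N  >  k=3
[5,6] (PP\N)\N  lex  "plan"
[2,6] PP\N  <  k=5
[6,7] N  lex  "read"
[7,8] (PP\(PP\N))\N  lex  "often"
[6,8] PP\(PP\N)  <  k=7
[2,8] PP  <  k=6
[0,8] S  >  k=2

[0,8] S   >
  [0,2] S/PP   <
    [0,1] "cat" : PP\S
    [1,2] "slowly" : (S/PP)\(PP\S)
  [2,8] PP   <
    [2,6] PP\N   <
      [2,5] N   >
        [2,3] "this" : N/S
        [3,5] S   <
          [3,4] "bone" : S\NP
          [4,5] "quickly" : S\(S\NP)
      [5,6] "plan" : (PP\N)\N
    [6,8] PP\(PP\N)   <
      [6,7] "read" : N
      [7,8] "often" : (PP\(PP\N))\N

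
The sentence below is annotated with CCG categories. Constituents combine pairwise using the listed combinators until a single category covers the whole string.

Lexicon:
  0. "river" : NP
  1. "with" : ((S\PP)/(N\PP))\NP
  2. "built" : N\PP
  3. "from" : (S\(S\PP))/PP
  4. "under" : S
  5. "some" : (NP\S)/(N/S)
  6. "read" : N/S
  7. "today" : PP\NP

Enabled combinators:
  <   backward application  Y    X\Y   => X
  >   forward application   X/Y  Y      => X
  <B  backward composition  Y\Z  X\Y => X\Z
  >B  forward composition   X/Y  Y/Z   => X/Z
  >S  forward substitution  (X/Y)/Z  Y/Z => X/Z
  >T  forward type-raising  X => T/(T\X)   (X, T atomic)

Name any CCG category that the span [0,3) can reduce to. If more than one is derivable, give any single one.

S\PP

[0,8] S   <
  [0,3] S\PP   >
    [0,2] (S\PP)/(N\PP)   <
      [0,1] "river" : NP
      [1,2] "with" : ((S\PP)/(N\PP))\NP
    [2,3] "built" : N\PP
  [3,8] S\(S\PP)   >
    [3,4] "from" : (S\(S\PP))/PP
    [4,8] PP   <
      [4,5] "under" : S
      [5,8] PP\S   <B
        [5,7] NP\S   >
          [5,6] "some" : (NP\S)/(N/S)
          [6,7] "read" : N/S
        [7,8] "today" : PP\NP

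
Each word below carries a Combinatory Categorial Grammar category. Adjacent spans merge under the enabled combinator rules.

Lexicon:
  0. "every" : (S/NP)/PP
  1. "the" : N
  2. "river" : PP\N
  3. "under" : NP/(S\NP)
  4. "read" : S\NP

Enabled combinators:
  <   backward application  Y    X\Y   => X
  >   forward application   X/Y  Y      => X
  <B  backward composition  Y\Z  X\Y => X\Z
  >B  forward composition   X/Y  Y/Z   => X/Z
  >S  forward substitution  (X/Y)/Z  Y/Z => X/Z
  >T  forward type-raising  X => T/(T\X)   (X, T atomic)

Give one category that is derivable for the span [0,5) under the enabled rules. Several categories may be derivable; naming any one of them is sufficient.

[0,5] S   >
  [0,3] S/NP   >
    [0,1] "every" : (S/NP)/PP
    [1,3] PP   <
      [1,2] "the" : N
      [2,3] "river" : PP\N
  [3,5] NP   >
    [3,4] "under" : NP/(S\NP)
    [4,5] "read" : S\NP

S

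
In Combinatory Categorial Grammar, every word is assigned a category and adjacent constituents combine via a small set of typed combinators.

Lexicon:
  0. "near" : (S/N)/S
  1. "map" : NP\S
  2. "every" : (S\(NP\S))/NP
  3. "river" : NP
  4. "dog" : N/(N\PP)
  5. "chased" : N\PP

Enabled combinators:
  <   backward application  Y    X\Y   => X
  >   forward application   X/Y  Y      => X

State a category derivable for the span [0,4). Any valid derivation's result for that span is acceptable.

[0,6] S   >
  [0,4] S/N   >
    [0,1] "near" : (S/N)/S
    [1,4] S   <
      [1,2] "map" : NP\S
      [2,4] S\(NP\S)   >
        [2,3] "every" : (S\(NP\S))/NP
        [3,4] "river" : NP
  [4,6] N   >
    [4,5] "dog" : N/(N\PP)
    [5,6] "chased" : N\PP

S/N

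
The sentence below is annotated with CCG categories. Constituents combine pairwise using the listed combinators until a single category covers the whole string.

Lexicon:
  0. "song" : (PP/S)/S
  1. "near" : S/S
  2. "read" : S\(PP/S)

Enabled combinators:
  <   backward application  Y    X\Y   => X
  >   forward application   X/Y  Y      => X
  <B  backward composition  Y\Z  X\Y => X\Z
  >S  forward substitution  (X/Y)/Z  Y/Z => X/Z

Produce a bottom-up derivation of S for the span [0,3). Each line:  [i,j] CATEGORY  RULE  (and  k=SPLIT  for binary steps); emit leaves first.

[0,1] (PP/S)/S  lex  "song"
[1,2] S/S  lex  "near"
[0,2] PP/S  >S  k=1
[2,3] S\(PP/S)  lex  "read"
[0,3] S  <  k=2

[0,3] S   <
  [0,2] PP/S   >S
    [0,1] "song" : (PP/S)/S
    [1,2] "near" : S/S
  [2,3] "read" : S\(PP/S)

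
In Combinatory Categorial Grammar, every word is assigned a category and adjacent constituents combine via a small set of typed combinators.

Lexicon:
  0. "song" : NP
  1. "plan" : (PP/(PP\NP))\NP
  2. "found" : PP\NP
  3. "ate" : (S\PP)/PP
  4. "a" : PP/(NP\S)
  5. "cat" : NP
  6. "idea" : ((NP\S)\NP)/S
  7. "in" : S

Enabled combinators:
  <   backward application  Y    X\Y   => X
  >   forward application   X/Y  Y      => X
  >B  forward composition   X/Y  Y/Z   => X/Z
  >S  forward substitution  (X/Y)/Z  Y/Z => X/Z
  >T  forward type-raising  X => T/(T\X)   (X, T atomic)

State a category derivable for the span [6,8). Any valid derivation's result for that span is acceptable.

[0,8] S   <
  [0,3] PP   >
    [0,2] PP/(PP\NP)   <
      [0,1] "song" : NP
      [1,2] "plan" : (PP/(PP\NP))\NP
    [2,3] "found" : PP\NP
  [3,8] S\PP   >
    [3,4] "ate" : (S\PP)/PP
    [4,8] PP   >
      [4,5] "a" : PP/(NP\S)
      [5,8] NP\S   <
        [5,6] "cat" : NP
        [6,8] (NP\S)\NP   >
          [6,7] "idea" : ((NP\S)\NP)/S
          [7,8] "in" : S

(NP\S)\NP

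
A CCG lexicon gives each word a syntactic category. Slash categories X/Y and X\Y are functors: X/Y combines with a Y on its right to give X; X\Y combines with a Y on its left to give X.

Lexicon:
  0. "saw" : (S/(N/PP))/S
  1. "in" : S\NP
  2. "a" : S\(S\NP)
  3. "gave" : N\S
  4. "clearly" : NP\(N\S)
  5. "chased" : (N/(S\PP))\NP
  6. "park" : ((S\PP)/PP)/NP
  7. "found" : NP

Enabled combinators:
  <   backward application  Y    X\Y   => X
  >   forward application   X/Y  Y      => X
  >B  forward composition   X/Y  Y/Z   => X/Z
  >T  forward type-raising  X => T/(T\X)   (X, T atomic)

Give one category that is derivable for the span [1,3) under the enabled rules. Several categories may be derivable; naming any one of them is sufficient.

[0,8] S   >
  [0,3] S/(N/PP)   >
    [0,1] "saw" : (S/(N/PP))/S
    [1,3] S   <
      [1,2] "in" : S\NP
      [2,3] "a" : S\(S\NP)
  [3,8] N/PP   >B
    [3,6] N/(S\PP)   <
      [3,5] NP   <
        [3,4] "gave" : N\S
        [4,5] "clearly" : NP\(N\S)
      [5,6] "chased" : (N/(S\PP))\NP
    [6,8] (S\PP)/PP   >
      [6,7] "park" : ((S\PP)/PP)/NP
      [7,8] "found" : NP

S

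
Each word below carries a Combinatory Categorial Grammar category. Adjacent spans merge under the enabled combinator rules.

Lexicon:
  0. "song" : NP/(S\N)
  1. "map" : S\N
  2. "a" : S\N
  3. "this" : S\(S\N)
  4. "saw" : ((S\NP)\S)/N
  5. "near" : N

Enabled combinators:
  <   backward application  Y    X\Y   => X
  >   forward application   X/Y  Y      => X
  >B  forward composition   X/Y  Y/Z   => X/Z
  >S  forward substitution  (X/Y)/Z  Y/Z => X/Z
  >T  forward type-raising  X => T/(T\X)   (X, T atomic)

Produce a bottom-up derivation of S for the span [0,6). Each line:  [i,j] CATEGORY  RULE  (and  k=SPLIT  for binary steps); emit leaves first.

[0,6] S   <
  [0,2] NP   >
    [0,1] "song" : NP/(S\N)
    [1,2] "map" : S\N
  [2,6] S\NP   <
    [2,4] S   <
      [2,3] "a" : S\N
      [3,4] "this" : S\(S\N)
    [4,6] (S\NP)\S   >
      [4,5] "saw" : ((S\NP)\S)/N
      [5,6] "near" : N

[0,1] NP/(S\N)  lex  "song"
[1,2] S\N  lex  "map"
[0,2] NP  >  k=1
[2,3] S\N  lex  "a"
[3,4] S\(S\N)  lex  "this"
[2,4] S  <  k=3
[4,5] ((S\NP)\S)/N  lex  "saw"
[5,6] N  lex  "near"
[4,6] (S\NP)\S  >  k=5
[2,6] S\NP  <  k=4
[0,6] S  <  k=2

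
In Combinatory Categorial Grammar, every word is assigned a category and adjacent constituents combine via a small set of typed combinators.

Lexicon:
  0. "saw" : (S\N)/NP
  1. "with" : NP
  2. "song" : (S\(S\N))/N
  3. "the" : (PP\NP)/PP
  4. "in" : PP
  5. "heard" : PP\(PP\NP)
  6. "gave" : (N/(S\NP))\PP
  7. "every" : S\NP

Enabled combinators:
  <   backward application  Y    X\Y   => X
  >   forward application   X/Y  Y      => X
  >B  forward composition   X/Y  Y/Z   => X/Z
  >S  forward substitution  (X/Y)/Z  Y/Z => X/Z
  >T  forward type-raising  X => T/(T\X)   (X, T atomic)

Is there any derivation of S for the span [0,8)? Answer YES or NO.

YES

[0,8] S   <
  [0,2] S\N   >
    [0,1] "saw" : (S\N)/NP
    [1,2] "with" : NP
  [2,8] S\(S\N)   >
    [2,3] "song" : (S\(S\N))/N
    [3,8] N   >
      [3,7] N/(S\NP)   <
        [3,6] PP   <
          [3,5] PP\NP   >
            [3,4] "the" : (PP\NP)/PP
            [4,5] "in" : PP
          [5,6] "heard" : PP\(PP\NP)
        [6,7] "gave" : (N/(S\NP))\PP
      [7,8] "every" : S\NP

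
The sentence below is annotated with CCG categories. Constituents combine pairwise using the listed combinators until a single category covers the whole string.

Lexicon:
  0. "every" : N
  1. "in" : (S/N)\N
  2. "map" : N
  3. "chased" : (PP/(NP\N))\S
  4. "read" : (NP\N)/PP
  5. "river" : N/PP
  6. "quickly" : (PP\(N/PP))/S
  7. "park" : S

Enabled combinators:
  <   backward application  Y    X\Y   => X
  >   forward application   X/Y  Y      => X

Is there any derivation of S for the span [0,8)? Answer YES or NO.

NO

N (S/N)\N N (PP/(NP\N))\S (NP\N)/PP N/PP (PP\(N/PP))/S S
CKY chart[0,8] = {PP}; S ∉ chart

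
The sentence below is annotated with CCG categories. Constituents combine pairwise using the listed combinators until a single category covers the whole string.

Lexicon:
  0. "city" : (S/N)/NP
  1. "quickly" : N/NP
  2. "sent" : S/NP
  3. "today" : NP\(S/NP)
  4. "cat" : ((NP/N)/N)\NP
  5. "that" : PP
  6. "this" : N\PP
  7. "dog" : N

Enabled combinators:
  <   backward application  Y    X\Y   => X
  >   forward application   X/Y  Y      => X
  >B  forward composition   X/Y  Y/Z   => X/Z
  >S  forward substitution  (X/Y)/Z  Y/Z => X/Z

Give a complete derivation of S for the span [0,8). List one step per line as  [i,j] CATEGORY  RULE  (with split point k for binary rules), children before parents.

[0,1] (S/N)/NP  lex  "city"
[1,2] N/NP  lex  "quickly"
[0,2] S/NP  >S  k=1
[2,3] S/NP  lex  "sent"
[3,4] NP\(S/NP)  lex  "today"
[2,4] NP  <  k=3
[4,5] ((NP/N)/N)\NP  lex  "cat"
[2,5] (NP/N)/N  <  k=4
[5,6] PP  lex  "that"
[6,7] N\PP  lex  "this"
[5,7] N  <  k=6
[2,7] NP/N  >  k=5
[7,8] N  lex  "dog"
[2,8] NP  >  k=7
[0,8] S  >  k=2

[0,8] S   >
  [0,2] S/NP   >S
    [0,1] "city" : (S/N)/NP
    [1,2] "quickly" : N/NP
  [2,8] NP   >
    [2,7] NP/N   >
      [2,5] (NP/N)/N   <
        [2,4] NP   <
          [2,3] "sent" : S/NP
          [3,4] "today" : NP\(S/NP)
        [4,5] "cat" : ((NP/N)/N)\NP
      [5,7] N   <
        [5,6] "that" : PP
        [6,7] "this" : N\PP
    [7,8] "dog" : N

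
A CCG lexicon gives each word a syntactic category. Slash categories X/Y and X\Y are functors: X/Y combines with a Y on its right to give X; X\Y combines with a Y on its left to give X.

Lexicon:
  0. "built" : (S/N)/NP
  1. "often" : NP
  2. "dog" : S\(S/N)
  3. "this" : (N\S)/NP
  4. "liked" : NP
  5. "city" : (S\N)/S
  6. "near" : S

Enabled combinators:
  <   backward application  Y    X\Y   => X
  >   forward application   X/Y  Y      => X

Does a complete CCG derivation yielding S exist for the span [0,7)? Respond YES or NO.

[0,7] S   <
  [0,5] N   <
    [0,3] S   <
      [0,2] S/N   >
        [0,1] "built" : (S/N)/NP
        [1,2] "often" : NP
      [2,3] "dog" : S\(S/N)
    [3,5] N\S   >
      [3,4] "this" : (N\S)/NP
      [4,5] "liked" : NP
  [5,7] S\N   >
    [5,6] "city" : (S\N)/S
    [6,7] "near" : S

YES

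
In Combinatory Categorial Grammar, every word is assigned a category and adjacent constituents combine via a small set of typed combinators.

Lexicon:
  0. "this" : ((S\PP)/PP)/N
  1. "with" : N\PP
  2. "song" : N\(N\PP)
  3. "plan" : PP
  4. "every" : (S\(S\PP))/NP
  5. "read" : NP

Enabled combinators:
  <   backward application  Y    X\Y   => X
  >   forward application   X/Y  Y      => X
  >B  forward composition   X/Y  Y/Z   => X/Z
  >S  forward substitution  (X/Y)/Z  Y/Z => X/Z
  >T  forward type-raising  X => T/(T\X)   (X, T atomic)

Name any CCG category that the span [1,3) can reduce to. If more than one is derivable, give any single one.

N

[0,6] S   <
  [0,4] S\PP   >
    [0,3] (S\PP)/PP   >
      [0,1] "this" : ((S\PP)/PP)/N
      [1,3] N   <
        [1,2] "with" : N\PP
        [2,3] "song" : N\(N\PP)
    [3,4] "plan" : PP
  [4,6] S\(S\PP)   >
    [4,5] "every" : (S\(S\PP))/NP
    [5,6] "read" : NP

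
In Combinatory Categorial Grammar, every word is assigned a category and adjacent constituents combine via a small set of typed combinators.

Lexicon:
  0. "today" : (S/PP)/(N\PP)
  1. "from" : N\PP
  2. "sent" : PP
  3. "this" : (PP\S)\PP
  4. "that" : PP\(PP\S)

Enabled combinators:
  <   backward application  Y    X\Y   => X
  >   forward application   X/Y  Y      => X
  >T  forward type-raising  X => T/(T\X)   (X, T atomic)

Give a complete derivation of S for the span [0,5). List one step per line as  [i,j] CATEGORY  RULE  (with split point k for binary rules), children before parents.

[0,1] (S/PP)/(N\PP)  lex  "today"
[1,2] N\PP  lex  "from"
[0,2] S/PP  >  k=1
[2,3] PP  lex  "sent"
[3,4] (PP\S)\PP  lex  "this"
[2,4] PP\S  <  k=3
[4,5] PP\(PP\S)  lex  "that"
[2,5] PP  <  k=4
[0,5] S  >  k=2

[0,5] S   >
  [0,2] S/PP   >
    [0,1] "today" : (S/PP)/(N\PP)
    [1,2] "from" : N\PP
  [2,5] PP   <
    [2,4] PP\S   <
      [2,3] "sent" : PP
      [3,4] "this" : (PP\S)\PP
    [4,5] "that" : PP\(PP\S)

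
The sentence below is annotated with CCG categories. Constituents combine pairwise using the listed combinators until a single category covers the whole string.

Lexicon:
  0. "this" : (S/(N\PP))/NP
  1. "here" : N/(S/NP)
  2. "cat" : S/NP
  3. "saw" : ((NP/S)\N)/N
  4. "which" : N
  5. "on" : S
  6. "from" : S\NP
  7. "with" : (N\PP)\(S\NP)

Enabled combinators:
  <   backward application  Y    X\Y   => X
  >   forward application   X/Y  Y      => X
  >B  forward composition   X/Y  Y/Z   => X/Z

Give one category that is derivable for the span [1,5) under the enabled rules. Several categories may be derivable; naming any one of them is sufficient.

[0,8] S   >
  [0,6] S/(N\PP)   >
    [0,1] "this" : (S/(N\PP))/NP
    [1,6] NP   >
      [1,5] NP/S   <
        [1,3] N   >
          [1,2] "here" : N/(S/NP)
          [2,3] "cat" : S/NP
        [3,5] (NP/S)\N   >
          [3,4] "saw" : ((NP/S)\N)/N
          [4,5] "which" : N
      [5,6] "on" : S
  [6,8] N\PP   <
    [6,7] "from" : S\NP
    [7,8] "with" : (N\PP)\(S\NP)

NP/S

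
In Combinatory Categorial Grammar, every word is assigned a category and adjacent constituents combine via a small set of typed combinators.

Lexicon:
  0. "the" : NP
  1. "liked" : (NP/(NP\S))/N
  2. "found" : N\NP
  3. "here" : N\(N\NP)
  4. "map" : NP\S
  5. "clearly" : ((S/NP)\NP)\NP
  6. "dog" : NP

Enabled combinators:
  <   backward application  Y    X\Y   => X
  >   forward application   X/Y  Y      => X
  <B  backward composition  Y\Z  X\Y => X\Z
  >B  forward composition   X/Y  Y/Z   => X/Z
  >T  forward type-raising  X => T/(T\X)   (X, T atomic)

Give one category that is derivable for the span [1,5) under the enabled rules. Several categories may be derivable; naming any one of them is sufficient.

[0,7] S   >
  [0,6] S/NP   <
    [0,1] "the" : NP
    [1,6] (S/NP)\NP   <
      [1,5] NP   >
        [1,4] NP/(NP\S)   >
          [1,2] "liked" : (NP/(NP\S))/N
          [2,4] N   <
            [2,3] "found" : N\NP
            [3,4] "here" : N\(N\NP)
        [4,5] "map" : NP\S
      [5,6] "clearly" : ((S/NP)\NP)\NP
  [6,7] "dog" : NP

NP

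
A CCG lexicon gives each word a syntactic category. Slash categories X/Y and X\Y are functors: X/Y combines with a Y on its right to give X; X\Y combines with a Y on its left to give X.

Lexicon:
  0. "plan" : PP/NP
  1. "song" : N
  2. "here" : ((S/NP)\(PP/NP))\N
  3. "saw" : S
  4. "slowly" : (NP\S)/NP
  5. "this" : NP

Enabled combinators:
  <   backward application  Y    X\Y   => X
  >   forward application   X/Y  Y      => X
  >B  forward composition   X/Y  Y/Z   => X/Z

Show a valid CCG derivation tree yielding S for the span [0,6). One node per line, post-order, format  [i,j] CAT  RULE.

[0,1] PP/NP  lex  "plan"
[1,2] N  lex  "song"
[2,3] ((S/NP)\(PP/NP))\N  lex  "here"
[1,3] (S/NP)\(PP/NP)  <  k=2
[0,3] S/NP  <  k=1
[3,4] S  lex  "saw"
[4,5] (NP\S)/NP  lex  "slowly"
[5,6] NP  lex  "this"
[4,6] NP\S  >  k=5
[3,6] NP  <  k=4
[0,6] S  >  k=3

[0,6] S   >
  [0,3] S/NP   <
    [0,1] "plan" : PP/NP
    [1,3] (S/NP)\(PP/NP)   <
      [1,2] "song" : N
      [2,3] "here" : ((S/NP)\(PP/NP))\N
  [3,6] NP   <
    [3,4] "saw" : S
    [4,6] NP\S   >
      [4,5] "slowly" : (NP\S)/NP
      [5,6] "this" : NP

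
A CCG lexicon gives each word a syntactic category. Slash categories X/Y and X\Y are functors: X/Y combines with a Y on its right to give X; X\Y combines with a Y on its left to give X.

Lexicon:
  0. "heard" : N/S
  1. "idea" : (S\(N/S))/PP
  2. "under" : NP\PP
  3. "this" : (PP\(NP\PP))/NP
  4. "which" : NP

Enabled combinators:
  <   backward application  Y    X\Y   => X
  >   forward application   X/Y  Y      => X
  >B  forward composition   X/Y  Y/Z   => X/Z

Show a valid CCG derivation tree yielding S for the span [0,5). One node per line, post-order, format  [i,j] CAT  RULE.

[0,5] S   <
  [0,1] "heard" : N/S
  [1,5] S\(N/S)   >
    [1,2] "idea" : (S\(N/S))/PP
    [2,5] PP   <
      [2,3] "under" : NP\PP
      [3,5] PP\(NP\PP)   >
        [3,4] "this" : (PP\(NP\PP))/NP
        [4,5] "which" : NP

[0,1] N/S  lex  "heard"
[1,2] (S\(N/S))/PP  lex  "idea"
[2,3] NP\PP  lex  "under"
[3,4] (PP\(NP\PP))/NP  lex  "this"
[4,5] NP  lex  "which"
[3,5] PP\(NP\PP)  >  k=4
[2,5] PP  <  k=3
[1,5] S\(N/S)  >  k=2
[0,5] S  <  k=1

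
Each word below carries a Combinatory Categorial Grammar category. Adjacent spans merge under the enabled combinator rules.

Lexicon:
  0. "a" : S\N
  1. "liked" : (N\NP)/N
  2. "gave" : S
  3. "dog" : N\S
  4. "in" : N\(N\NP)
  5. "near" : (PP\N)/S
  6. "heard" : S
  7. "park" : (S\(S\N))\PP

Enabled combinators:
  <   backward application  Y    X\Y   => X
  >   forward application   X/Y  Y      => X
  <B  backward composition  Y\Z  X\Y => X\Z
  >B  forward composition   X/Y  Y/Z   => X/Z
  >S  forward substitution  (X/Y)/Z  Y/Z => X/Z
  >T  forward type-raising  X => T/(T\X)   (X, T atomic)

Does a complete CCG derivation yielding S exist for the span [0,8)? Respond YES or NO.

[0,8] S   <
  [0,1] "a" : S\N
  [1,8] S\(S\N)   <
    [1,7] PP   <
      [1,5] N   <
        [1,4] N\NP   >
          [1,2] "liked" : (N\NP)/N
          [2,4] N   >
            [2,3] N/(N\S)   >T
              [2,3] "gave" : S
            [3,4] "dog" : N\S
        [4,5] "in" : N\(N\NP)
      [5,7] PP\N   >
        [5,6] "near" : (PP\N)/S
        [6,7] "heard" : S
    [7,8] "park" : (S\(S\N))\PP

YES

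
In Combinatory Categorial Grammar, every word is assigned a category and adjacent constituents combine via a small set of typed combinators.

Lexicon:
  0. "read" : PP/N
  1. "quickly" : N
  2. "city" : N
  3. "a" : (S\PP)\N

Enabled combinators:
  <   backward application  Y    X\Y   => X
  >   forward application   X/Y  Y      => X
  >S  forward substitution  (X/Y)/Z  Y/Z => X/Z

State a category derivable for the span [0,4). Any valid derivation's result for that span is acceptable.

S

[0,4] S   <
  [0,2] PP   >
    [0,1] "read" : PP/N
    [1,2] "quickly" : N
  [2,4] S\PP   <
    [2,3] "city" : N
    [3,4] "a" : (S\PP)\N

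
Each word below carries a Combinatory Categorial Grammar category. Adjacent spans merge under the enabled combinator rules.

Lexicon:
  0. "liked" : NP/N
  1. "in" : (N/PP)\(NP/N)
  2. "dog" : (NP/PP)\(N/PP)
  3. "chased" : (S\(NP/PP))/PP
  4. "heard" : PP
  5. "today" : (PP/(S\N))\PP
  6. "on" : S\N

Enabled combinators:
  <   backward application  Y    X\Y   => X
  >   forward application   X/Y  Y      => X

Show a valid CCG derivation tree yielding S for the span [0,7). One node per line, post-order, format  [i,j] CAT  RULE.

[0,1] NP/N  lex  "liked"
[1,2] (N/PP)\(NP/N)  lex  "in"
[0,2] N/PP  <  k=1
[2,3] (NP/PP)\(N/PP)  lex  "dog"
[0,3] NP/PP  <  k=2
[3,4] (S\(NP/PP))/PP  lex  "chased"
[4,5] PP  lex  "heard"
[5,6] (PP/(S\N))\PP  lex  "today"
[4,6] PP/(S\N)  <  k=5
[6,7] S\N  lex  "on"
[4,7] PP  >  k=6
[3,7] S\(NP/PP)  >  k=4
[0,7] S  <  k=3

[0,7] S   <
  [0,3] NP/PP   <
    [0,2] N/PP   <
      [0,1] "liked" : NP/N
      [1,2] "in" : (N/PP)\(NP/N)
    [2,3] "dog" : (NP/PP)\(N/PP)
  [3,7] S\(NP/PP)   >
    [3,4] "chased" : (S\(NP/PP))/PP
    [4,7] PP   >
      [4,6] PP/(S\N)   <
        [4,5] "heard" : PP
        [5,6] "today" : (PP/(S\N))\PP
      [6,7] "on" : S\N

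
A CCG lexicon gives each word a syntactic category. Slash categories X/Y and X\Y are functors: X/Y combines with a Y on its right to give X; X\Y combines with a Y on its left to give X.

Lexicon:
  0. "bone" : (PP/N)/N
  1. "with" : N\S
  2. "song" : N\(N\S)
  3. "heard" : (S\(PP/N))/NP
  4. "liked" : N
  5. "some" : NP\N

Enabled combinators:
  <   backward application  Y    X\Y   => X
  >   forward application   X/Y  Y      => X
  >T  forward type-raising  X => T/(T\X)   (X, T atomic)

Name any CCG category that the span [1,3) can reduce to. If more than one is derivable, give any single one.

[0,6] S   <
  [0,3] PP/N   >
    [0,1] "bone" : (PP/N)/N
    [1,3] N   <
      [1,2] "with" : N\S
      [2,3] "song" : N\(N\S)
  [3,6] S\(PP/N)   >
    [3,4] "heard" : (S\(PP/N))/NP
    [4,6] NP   <
      [4,5] "liked" : N
      [5,6] "some" : NP\N

N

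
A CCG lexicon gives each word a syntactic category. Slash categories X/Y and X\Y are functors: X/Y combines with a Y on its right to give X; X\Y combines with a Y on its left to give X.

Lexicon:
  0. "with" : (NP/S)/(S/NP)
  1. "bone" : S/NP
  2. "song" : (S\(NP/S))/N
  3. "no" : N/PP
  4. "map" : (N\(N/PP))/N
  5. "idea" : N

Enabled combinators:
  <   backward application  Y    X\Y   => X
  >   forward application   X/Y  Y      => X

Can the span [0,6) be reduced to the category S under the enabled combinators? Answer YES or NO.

YES

[0,6] S   <
  [0,2] NP/S   >
    [0,1] "with" : (NP/S)/(S/NP)
    [1,2] "bone" : S/NP
  [2,6] S\(NP/S)   >
    [2,3] "song" : (S\(NP/S))/N
    [3,6] N   <
      [3,4] "no" : N/PP
      [4,6] N\(N/PP)   >
        [4,5] "map" : (N\(N/PP))/N
        [5,6] "idea" : N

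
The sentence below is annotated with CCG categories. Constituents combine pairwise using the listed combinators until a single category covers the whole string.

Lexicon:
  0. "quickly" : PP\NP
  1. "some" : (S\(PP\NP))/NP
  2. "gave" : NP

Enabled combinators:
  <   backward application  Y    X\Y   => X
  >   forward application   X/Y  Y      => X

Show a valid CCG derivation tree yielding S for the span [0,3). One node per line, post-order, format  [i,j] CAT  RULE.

[0,3] S   <
  [0,1] "quickly" : PP\NP
  [1,3] S\(PP\NP)   >
    [1,2] "some" : (S\(PP\NP))/NP
    [2,3] "gave" : NP

[0,1] PP\NP  lex  "quickly"
[1,2] (S\(PP\NP))/NP  lex  "some"
[2,3] NP  lex  "gave"
[1,3] S\(PP\NP)  >  k=2
[0,3] S  <  k=1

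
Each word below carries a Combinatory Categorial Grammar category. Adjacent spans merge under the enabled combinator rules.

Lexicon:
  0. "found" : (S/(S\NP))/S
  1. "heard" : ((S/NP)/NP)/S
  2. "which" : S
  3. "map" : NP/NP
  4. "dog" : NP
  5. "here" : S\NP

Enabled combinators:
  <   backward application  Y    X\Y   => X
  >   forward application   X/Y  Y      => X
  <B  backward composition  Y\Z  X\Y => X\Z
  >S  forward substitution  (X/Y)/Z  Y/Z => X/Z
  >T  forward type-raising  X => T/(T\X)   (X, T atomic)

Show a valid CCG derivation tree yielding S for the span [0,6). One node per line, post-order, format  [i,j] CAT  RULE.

[0,1] (S/(S\NP))/S  lex  "found"
[1,2] ((S/NP)/NP)/S  lex  "heard"
[2,3] S  lex  "which"
[1,3] (S/NP)/NP  >  k=2
[3,4] NP/NP  lex  "map"
[1,4] S/NP  >S  k=3
[4,5] NP  lex  "dog"
[1,5] S  >  k=4
[0,5] S/(S\NP)  >  k=1
[5,6] S\NP  lex  "here"
[0,6] S  >  k=5

[0,6] S   >
  [0,5] S/(S\NP)   >
    [0,1] "found" : (S/(S\NP))/S
    [1,5] S   >
      [1,4] S/NP   >S
        [1,3] (S/NP)/NP   >
          [1,2] "heard" : ((S/NP)/NP)/S
          [2,3] "which" : S
        [3,4] "map" : NP/NP
      [4,5] "dog" : NP
  [5,6] "here" : S\NP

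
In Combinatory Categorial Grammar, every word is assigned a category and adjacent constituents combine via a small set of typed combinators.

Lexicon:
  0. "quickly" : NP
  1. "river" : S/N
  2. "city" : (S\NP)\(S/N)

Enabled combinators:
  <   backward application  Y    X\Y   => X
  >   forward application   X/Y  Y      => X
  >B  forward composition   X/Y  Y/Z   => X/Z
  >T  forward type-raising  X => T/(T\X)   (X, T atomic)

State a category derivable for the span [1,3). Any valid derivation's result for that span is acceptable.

S\NP

[0,3] S   >
  [0,1] S/(S\NP)   >T
    [0,1] "quickly" : NP
  [1,3] S\NP   <
    [1,2] "river" : S/N
    [2,3] "city" : (S\NP)\(S/N)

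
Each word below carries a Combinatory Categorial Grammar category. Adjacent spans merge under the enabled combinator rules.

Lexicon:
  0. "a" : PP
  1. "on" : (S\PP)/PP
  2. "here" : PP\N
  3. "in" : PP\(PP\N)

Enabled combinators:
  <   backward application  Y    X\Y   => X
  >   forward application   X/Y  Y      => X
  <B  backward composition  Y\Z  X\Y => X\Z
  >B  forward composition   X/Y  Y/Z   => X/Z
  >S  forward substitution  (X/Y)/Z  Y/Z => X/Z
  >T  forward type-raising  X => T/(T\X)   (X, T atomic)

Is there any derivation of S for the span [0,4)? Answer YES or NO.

YES

[0,4] S   >
  [0,1] S/(S\PP)   >T
    [0,1] "a" : PP
  [1,4] S\PP   >
    [1,2] "on" : (S\PP)/PP
    [2,4] PP   <
      [2,3] "here" : PP\N
      [3,4] "in" : PP\(PP\N)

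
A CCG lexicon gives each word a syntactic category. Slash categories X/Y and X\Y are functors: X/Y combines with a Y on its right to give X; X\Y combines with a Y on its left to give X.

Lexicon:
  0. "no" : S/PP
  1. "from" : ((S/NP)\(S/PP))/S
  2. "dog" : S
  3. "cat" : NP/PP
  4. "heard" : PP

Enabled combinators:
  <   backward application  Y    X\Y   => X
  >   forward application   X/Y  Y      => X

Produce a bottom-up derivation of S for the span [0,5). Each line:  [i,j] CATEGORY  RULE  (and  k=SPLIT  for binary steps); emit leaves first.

[0,5] S   >
  [0,3] S/NP   <
    [0,1] "no" : S/PP
    [1,3] (S/NP)\(S/PP)   >
      [1,2] "from" : ((S/NP)\(S/PP))/S
      [2,3] "dog" : S
  [3,5] NP   >
    [3,4] "cat" : NP/PP
    [4,5] "heard" : PP

[0,1] S/PP  lex  "no"
[1,2] ((S/NP)\(S/PP))/S  lex  "from"
[2,3] S  lex  "dog"
[1,3] (S/NP)\(S/PP)  >  k=2
[0,3] S/NP  <  k=1
[3,4] NP/PP  lex  "cat"
[4,5] PP  lex  "heard"
[3,5] NP  >  k=4
[0,5] S  >  k=3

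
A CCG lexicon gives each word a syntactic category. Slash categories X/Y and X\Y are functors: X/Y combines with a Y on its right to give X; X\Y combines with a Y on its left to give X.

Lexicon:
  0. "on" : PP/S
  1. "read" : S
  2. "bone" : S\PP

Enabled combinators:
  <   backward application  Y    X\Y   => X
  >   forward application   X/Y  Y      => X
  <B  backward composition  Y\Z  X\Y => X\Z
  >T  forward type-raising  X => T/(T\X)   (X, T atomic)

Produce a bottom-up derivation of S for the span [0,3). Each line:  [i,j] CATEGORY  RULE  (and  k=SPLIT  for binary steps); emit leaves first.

[0,3] S   <
  [0,2] PP   >
    [0,1] "on" : PP/S
    [1,2] "read" : S
  [2,3] "bone" : S\PP

[0,1] PP/S  lex  "on"
[1,2] S  lex  "read"
[0,2] PP  >  k=1
[2,3] S\PP  lex  "bone"
[0,3] S  <  k=2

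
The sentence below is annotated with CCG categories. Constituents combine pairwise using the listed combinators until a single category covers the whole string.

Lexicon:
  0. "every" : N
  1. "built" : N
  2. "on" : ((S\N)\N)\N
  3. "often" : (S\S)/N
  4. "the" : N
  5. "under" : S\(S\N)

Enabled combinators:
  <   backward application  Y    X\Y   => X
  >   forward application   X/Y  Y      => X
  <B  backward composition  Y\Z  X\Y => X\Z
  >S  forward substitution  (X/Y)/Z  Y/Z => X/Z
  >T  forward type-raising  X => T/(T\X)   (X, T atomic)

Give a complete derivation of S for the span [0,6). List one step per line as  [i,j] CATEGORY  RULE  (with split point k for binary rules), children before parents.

[0,1] N  lex  "every"
[1,2] N  lex  "built"
[2,3] ((S\N)\N)\N  lex  "on"
[1,3] (S\N)\N  <  k=2
[0,3] S\N  <  k=1
[3,4] (S\S)/N  lex  "often"
[4,5] N  lex  "the"
[3,5] S\S  >  k=4
[0,5] S\N  <B  k=3
[5,6] S\(S\N)  lex  "under"
[0,6] S  <  k=5

[0,6] S   <
  [0,5] S\N   <B
    [0,3] S\N   <
      [0,1] "every" : N
      [1,3] (S\N)\N   <
        [1,2] "built" : N
        [2,3] "on" : ((S\N)\N)\N
    [3,5] S\S   >
      [3,4] "often" : (S\S)/N
      [4,5] "the" : N
  [5,6] "under" : S\(S\N)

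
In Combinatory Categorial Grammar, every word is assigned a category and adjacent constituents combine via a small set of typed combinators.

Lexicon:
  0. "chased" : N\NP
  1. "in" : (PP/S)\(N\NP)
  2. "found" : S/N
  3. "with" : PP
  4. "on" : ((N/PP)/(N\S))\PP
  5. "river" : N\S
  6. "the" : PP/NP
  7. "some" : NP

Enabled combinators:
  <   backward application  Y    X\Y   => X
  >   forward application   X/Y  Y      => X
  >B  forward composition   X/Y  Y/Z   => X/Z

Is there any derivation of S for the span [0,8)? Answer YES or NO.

NO

N\NP (PP/S)\(N\NP) S/N PP ((N/PP)/(N\S))\PP N\S PP/NP NP
CKY chart[0,8] = {PP}; S ∉ chart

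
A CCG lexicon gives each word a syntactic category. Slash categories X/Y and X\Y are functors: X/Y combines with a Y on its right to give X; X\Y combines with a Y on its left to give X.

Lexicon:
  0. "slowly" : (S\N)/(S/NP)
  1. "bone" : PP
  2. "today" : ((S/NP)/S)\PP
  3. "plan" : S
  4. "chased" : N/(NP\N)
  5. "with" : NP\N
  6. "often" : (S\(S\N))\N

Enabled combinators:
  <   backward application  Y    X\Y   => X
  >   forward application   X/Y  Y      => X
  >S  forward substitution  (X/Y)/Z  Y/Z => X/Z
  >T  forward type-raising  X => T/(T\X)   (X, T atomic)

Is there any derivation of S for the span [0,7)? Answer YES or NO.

YES

[0,7] S   <
  [0,4] S\N   >
    [0,1] "slowly" : (S\N)/(S/NP)
    [1,4] S/NP   >
      [1,3] (S/NP)/S   <
        [1,2] "bone" : PP
        [2,3] "today" : ((S/NP)/S)\PP
      [3,4] "plan" : S
  [4,7] S\(S\N)   <
    [4,6] N   >
      [4,5] "chased" : N/(NP\N)
      [5,6] "with" : NP\N
    [6,7] "often" : (S\(S\N))\N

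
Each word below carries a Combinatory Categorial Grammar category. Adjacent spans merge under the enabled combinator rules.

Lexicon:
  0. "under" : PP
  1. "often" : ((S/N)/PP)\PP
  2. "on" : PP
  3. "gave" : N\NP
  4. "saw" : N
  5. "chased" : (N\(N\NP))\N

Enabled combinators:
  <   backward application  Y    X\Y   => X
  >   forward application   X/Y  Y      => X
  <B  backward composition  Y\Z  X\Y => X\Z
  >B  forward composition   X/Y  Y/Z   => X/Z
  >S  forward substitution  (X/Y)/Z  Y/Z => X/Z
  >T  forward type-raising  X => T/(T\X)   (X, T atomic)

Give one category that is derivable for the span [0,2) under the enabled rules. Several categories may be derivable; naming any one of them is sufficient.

[0,6] S   >
  [0,3] S/N   >
    [0,2] (S/N)/PP   <
      [0,1] "under" : PP
      [1,2] "often" : ((S/N)/PP)\PP
    [2,3] "on" : PP
  [3,6] N   <
    [3,4] "gave" : N\NP
    [4,6] N\(N\NP)   <
      [4,5] "saw" : N
      [5,6] "chased" : (N\(N\NP))\N

(S/N)/PP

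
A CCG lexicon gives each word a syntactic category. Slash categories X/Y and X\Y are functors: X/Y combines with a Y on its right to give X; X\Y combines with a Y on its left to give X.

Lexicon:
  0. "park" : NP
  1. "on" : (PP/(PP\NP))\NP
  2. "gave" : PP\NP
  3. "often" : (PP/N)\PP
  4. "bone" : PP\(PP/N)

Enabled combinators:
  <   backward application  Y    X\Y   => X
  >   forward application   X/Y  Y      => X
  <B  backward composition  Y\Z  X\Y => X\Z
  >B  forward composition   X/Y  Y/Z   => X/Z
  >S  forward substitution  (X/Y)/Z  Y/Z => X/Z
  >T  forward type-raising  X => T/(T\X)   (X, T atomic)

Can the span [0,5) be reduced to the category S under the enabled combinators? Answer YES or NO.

NO

NP (PP/(PP\NP))\NP PP\NP (PP/N)\PP PP\(PP/N)
CKY chart[0,5] = {N/(N\PP), NP/(NP\PP), PP, PP/(PP\PP), S/(S\PP)}; S ∉ chart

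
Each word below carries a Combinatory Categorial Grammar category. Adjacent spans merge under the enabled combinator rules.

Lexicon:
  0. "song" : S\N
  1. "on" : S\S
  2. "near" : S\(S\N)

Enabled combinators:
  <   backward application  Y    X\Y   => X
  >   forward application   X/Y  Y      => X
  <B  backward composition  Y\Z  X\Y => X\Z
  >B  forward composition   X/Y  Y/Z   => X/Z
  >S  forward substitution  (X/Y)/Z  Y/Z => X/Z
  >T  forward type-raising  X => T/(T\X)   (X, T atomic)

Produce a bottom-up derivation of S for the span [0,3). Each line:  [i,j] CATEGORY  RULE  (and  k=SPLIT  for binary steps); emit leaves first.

[0,3] S   <
  [0,2] S\N   <B
    [0,1] "song" : S\N
    [1,2] "on" : S\S
  [2,3] "near" : S\(S\N)

[0,1] S\N  lex  "song"
[1,2] S\S  lex  "on"
[0,2] S\N  <B  k=1
[2,3] S\(S\N)  lex  "near"
[0,3] S  <  k=2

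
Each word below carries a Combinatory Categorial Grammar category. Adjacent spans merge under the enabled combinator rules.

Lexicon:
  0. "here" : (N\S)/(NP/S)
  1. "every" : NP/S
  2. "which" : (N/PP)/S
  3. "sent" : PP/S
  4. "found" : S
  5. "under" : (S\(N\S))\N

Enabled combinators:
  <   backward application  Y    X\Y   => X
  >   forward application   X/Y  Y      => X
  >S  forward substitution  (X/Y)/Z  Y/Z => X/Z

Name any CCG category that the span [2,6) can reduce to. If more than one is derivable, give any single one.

S\(N\S)

[0,6] S   <
  [0,2] N\S   >
    [0,1] "here" : (N\S)/(NP/S)
    [1,2] "every" : NP/S
  [2,6] S\(N\S)   <
    [2,5] N   >
      [2,4] N/S   >S
        [2,3] "which" : (N/PP)/S
        [3,4] "sent" : PP/S
      [4,5] "found" : S
    [5,6] "under" : (S\(N\S))\N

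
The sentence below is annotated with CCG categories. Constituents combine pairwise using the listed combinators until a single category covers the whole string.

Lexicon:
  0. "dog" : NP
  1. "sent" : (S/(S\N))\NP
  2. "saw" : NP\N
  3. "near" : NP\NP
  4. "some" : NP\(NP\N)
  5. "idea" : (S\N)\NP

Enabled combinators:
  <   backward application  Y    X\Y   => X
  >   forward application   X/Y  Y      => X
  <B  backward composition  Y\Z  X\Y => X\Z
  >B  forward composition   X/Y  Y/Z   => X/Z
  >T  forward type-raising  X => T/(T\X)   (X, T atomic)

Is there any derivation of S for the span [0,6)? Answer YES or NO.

[0,6] S   >
  [0,2] S/(S\N)   <
    [0,1] "dog" : NP
    [1,2] "sent" : (S/(S\N))\NP
  [2,6] S\N   <
    [2,5] NP   <
      [2,4] NP\N   <B
        [2,3] "saw" : NP\N
        [3,4] "near" : NP\NP
      [4,5] "some" : NP\(NP\N)
    [5,6] "idea" : (S\N)\NP

YES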